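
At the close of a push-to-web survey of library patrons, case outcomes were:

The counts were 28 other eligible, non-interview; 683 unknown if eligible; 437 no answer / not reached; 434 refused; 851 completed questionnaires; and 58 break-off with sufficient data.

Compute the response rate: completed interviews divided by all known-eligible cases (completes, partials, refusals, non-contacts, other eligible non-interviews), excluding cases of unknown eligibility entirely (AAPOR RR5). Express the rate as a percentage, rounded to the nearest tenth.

Numerator: 851
Base: 851 + 58 + 434 + 437 + 28 = 1808
RR5 = 851 / 1808 = 0.4707

47.1%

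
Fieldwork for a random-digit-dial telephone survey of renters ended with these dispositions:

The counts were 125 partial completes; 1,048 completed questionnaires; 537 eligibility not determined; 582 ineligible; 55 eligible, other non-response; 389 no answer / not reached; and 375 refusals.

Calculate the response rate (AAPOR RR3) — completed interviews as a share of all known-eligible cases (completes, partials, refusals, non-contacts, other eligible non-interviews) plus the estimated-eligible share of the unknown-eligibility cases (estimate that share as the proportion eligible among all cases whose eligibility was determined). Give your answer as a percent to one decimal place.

43.5%

Numerator = 1048
Determined eligible = 1048 + 125 + 375 + 389 + 55 = 1992
e = 1992 / (1992 + 582) = 1992 / 2574 = 0.7739
Eligible share of unknowns = 0.7739 × 537 = 415.58
Base = 1992 + 415.58 = 2407.58
RR3 = 1048 / 2407.58 = 0.4353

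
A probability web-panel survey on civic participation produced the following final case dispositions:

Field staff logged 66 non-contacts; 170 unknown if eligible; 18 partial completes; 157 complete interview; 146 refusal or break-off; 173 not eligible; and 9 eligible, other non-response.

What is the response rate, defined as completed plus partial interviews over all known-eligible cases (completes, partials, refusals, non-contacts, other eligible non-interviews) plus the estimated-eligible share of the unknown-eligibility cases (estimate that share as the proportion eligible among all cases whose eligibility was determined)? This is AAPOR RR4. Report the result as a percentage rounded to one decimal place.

Num → 157 + 18 = 175
Eligible (known) → 157 + 18 + 146 + 66 + 9 = 396
e = 396 / (396 + 173) = 396 / 569 = 0.6960
e × U → 0.6960 × 170 = 118.32
Base → 396 + 118.32 = 514.32
RR4 = 175 / 514.32 = 0.3403

34.0%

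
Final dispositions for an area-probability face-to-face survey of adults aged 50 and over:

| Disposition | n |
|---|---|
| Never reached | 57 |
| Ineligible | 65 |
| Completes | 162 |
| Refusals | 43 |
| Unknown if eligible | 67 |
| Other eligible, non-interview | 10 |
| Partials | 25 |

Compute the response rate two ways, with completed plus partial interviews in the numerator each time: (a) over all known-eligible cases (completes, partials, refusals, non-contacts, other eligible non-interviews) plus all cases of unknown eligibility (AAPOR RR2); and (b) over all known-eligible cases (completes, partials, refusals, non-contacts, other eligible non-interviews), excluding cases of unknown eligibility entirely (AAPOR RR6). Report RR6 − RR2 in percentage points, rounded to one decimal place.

Num: 162 + 25 = 187
Denominator: 162 + 25 + 43 + 57 + 10 + 67 = 364
RR2 = 187 / 364 = 0.5137
Denominator: 162 + 25 + 43 + 57 + 10 = 297
RR6 = 187 / 297 = 0.6296
Difference = 62.96 − 51.37 = 11.59 percentage points

11.6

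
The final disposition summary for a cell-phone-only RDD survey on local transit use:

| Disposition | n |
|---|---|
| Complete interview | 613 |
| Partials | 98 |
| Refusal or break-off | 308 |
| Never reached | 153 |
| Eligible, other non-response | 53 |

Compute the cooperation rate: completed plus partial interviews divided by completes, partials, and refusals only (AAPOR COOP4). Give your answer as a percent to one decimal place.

69.8%

Top: 613 + 98 = 711
Denom: 613 + 98 + 308 = 1019
COOP4 = 711 / 1019 = 0.6977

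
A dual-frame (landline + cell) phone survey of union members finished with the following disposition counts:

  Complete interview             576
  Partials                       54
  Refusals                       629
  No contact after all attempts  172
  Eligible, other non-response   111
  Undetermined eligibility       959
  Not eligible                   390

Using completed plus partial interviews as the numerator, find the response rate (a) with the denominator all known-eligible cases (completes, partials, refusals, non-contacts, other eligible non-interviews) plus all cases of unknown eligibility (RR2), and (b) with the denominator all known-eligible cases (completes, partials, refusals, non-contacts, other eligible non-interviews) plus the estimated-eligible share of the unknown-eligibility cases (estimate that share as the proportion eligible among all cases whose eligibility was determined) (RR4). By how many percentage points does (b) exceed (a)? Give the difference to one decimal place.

2.1

Numerator → 576 + 54 = 630
Denom → 576 + 54 + 629 + 172 + 111 + 959 = 2501
RR2 = 630 / 2501 = 0.2519
Known eligible → 576 + 54 + 629 + 172 + 111 = 1542
e = 1542 / (1542 + 390) = 1542 / 1932 = 0.7981
e × U → 0.7981 × 959 = 765.38
Denom → 1542 + 765.38 = 2307.38
RR4 = 630 / 2307.38 = 0.2730
Difference = 27.30 − 25.19 = 2.11 percentage points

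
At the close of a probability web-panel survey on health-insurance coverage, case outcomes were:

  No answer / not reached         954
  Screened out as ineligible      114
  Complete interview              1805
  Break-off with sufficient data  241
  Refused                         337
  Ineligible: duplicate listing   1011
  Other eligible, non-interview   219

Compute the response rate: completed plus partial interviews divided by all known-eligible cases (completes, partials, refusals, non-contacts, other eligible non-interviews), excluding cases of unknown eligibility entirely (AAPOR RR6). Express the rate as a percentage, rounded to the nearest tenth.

Not eligible = 114 + 1011 = 1125
Numerator: 1805 + 241 = 2046
Denominator: 1805 + 241 + 337 + 954 + 219 = 3556
RR6 = 2046 / 3556 = 0.5754

57.5%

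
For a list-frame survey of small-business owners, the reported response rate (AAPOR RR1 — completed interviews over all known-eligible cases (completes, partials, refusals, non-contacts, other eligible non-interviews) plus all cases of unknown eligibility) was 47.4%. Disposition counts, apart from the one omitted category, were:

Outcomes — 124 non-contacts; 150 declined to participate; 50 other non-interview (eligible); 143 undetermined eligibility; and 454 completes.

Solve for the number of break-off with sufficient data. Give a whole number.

37

RR1 = 454 / D = 0.474
D = 454 / 0.474 = 957.8
Other denominator terms total 921
break-off with sufficient data = 957.8 − 921 ≈ 37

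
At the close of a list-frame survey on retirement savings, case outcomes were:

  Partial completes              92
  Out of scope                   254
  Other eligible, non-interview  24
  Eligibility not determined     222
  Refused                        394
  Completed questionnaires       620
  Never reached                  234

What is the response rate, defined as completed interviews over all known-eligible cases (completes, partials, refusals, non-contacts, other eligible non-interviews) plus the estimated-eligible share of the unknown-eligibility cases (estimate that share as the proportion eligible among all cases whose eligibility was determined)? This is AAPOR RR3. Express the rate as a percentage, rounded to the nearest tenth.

40.0%

Top: 620
Determined eligible: 620 + 92 + 394 + 234 + 24 = 1364
e = 1364 / (1364 + 254) = 1364 / 1618 = 0.8430
Eligible share of unknowns: 0.8430 × 222 = 187.15
Base: 1364 + 187.15 = 1551.15
RR3 = 620 / 1551.15 = 0.3997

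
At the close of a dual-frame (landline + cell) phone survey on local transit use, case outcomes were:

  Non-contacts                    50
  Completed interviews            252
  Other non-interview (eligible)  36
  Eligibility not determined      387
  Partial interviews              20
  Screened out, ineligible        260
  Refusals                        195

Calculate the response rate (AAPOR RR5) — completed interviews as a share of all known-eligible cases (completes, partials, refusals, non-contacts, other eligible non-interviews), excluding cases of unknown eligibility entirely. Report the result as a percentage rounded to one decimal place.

Num → 252
Denominator → 252 + 20 + 195 + 50 + 36 = 553
RR5 = 252 / 553 = 0.4557

45.6%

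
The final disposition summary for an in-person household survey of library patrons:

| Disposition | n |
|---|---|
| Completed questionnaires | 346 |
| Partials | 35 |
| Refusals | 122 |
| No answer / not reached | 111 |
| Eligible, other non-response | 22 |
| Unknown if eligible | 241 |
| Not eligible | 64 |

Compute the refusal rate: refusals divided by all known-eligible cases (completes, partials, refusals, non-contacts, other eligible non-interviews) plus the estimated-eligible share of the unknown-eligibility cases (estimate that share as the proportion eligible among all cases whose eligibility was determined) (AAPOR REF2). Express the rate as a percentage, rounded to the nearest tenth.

Top → 122
Known eligible → 346 + 35 + 122 + 111 + 22 = 636
e = 636 / (636 + 64) = 636 / 700 = 0.9086
e × U → 0.9086 × 241 = 218.97
Denom → 636 + 218.97 = 854.97
REF2 = 122 / 854.97 = 0.1427

14.3%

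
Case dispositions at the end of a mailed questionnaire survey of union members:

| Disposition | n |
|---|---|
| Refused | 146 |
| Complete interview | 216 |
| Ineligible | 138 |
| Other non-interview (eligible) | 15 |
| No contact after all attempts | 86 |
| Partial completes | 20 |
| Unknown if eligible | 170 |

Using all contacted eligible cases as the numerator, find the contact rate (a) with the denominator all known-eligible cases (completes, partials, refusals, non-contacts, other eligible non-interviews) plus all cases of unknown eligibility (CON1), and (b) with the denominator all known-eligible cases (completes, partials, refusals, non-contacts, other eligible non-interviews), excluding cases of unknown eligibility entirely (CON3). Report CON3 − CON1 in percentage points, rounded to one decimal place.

21.4

Numerator: 216 + 20 + 146 + 15 = 397
Denom: 216 + 20 + 146 + 86 + 15 + 170 = 653
CON1 = 397 / 653 = 0.6080
Denom: 216 + 20 + 146 + 86 + 15 = 483
CON3 = 397 / 483 = 0.8219
Difference = 82.19 − 60.80 = 21.39 percentage points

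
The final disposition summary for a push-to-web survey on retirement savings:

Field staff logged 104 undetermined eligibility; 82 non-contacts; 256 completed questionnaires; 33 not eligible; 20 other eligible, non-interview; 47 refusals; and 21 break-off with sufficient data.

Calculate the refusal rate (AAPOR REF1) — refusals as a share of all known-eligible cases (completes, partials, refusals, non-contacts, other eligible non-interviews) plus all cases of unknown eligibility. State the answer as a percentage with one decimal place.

8.9%

Num: 47
Base: 256 + 21 + 47 + 82 + 20 + 104 = 530
REF1 = 47 / 530 = 0.0887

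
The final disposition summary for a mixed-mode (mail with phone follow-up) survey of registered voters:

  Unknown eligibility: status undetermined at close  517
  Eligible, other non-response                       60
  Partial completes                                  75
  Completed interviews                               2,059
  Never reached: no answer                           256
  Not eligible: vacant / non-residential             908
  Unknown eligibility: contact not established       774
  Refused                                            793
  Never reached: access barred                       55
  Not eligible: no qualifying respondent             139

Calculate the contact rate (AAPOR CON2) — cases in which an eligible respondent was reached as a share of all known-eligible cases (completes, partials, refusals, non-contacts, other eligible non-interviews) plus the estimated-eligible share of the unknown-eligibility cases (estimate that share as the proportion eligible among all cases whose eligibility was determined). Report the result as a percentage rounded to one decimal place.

69.8%

Never reached = 256 + 55 = 311
Unknown if eligible = 774 + 517 = 1291
Ineligible = 139 + 908 = 1047
Numerator = 2059 + 75 + 793 + 60 = 2987
Known eligible = 2059 + 75 + 793 + 311 + 60 = 3298
e = 3298 / (3298 + 1047) = 3298 / 4345 = 0.7590
Eligible share of unknowns = 0.7590 × 1291 = 979.87
Denominator = 3298 + 979.87 = 4277.87
CON2 = 2987 / 4277.87 = 0.6982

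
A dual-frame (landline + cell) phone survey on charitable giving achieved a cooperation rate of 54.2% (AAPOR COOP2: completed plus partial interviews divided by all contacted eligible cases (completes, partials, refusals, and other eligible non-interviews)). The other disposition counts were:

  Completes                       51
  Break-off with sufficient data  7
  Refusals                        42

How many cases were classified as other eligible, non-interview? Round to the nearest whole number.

7

Top → 51 + 7 = 58
COOP2 = 58 / D = 0.542
D = 58 / 0.542 = 107.0
Other denominator terms total 100
other eligible, non-interview = 107.0 − 100 ≈ 7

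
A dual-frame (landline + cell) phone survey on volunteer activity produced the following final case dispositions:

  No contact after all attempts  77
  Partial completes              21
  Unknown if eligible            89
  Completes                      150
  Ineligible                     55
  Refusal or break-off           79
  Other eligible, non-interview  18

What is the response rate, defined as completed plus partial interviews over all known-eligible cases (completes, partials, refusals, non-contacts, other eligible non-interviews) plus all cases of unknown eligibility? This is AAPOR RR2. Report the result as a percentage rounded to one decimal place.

Numerator → 150 + 21 = 171
Denominator → 150 + 21 + 79 + 77 + 18 + 89 = 434
RR2 = 171 / 434 = 0.3940

39.4%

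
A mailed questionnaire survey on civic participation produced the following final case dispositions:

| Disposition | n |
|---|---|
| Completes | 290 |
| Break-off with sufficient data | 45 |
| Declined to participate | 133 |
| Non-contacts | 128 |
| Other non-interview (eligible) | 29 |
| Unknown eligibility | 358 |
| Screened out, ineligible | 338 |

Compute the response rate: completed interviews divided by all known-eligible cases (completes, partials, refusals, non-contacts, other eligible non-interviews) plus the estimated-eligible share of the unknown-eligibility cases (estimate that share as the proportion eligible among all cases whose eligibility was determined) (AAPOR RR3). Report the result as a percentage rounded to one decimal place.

Numerator: 290
Known eligible: 290 + 45 + 133 + 128 + 29 = 625
e = 625 / (625 + 338) = 625 / 963 = 0.6490
Eligible share of unknowns: 0.6490 × 358 = 232.34
Denom: 625 + 232.34 = 857.34
RR3 = 290 / 857.34 = 0.3383

33.8%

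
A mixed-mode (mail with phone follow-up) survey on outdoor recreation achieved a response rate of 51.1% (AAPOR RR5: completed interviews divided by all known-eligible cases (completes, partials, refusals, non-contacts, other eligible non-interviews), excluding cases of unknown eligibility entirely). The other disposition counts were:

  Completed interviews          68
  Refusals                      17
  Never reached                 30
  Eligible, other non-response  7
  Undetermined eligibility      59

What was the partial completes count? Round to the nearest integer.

RR5 = 68 / D = 0.511
D = 68 / 0.511 = 133.1
Other denominator terms total 122
partial completes = 133.1 − 122 ≈ 11

11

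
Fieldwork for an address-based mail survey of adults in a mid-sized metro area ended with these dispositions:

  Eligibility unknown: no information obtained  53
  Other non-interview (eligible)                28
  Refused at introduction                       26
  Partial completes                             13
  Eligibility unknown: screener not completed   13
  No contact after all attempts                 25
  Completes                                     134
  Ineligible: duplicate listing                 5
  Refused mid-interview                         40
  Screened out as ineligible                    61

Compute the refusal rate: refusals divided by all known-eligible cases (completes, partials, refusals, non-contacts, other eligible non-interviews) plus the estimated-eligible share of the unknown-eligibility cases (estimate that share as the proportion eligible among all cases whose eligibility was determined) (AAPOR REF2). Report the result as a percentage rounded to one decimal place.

20.7%

Refusal or break-off = 26 + 40 = 66
Unknown if eligible = 13 + 53 = 66
Out of scope = 61 + 5 = 66
Numerator = 66
Known eligible = 134 + 13 + 66 + 25 + 28 = 266
e = 266 / (266 + 66) = 266 / 332 = 0.8012
Eligible share of unknowns = 0.8012 × 66 = 52.88
Denom = 266 + 52.88 = 318.88
REF2 = 66 / 318.88 = 0.2070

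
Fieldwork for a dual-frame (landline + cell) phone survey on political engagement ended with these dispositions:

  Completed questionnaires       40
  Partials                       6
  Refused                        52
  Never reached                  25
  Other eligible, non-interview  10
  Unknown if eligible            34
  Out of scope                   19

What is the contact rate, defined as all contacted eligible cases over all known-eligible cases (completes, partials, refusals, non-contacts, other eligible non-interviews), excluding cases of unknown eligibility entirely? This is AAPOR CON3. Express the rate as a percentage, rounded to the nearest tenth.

81.2%

Numerator = 40 + 6 + 52 + 10 = 108
Denom = 40 + 6 + 52 + 25 + 10 = 133
CON3 = 108 / 133 = 0.8120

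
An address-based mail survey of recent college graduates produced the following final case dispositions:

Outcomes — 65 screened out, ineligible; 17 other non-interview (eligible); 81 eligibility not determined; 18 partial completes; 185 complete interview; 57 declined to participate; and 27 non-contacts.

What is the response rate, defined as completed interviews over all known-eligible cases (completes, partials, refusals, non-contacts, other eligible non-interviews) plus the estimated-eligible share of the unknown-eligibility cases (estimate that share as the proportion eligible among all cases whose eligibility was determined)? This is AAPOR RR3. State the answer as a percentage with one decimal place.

Top = 185
Determined eligible = 185 + 18 + 57 + 27 + 17 = 304
e = 304 / (304 + 65) = 304 / 369 = 0.8238
Eligible share of unknowns = 0.8238 × 81 = 66.73
Denom = 304 + 66.73 = 370.73
RR3 = 185 / 370.73 = 0.4990

49.9%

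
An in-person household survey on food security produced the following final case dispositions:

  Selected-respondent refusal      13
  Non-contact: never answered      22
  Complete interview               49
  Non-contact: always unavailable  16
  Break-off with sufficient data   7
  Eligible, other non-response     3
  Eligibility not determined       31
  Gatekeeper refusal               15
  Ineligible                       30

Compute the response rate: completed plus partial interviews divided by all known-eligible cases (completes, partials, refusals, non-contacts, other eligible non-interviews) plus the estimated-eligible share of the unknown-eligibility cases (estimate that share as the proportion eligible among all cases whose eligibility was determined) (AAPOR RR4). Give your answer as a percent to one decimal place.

Refusals = 15 + 13 = 28
Never reached = 22 + 16 = 38
Numerator = 49 + 7 = 56
Known eligible = 49 + 7 + 28 + 38 + 3 = 125
e = 125 / (125 + 30) = 125 / 155 = 0.8065
Eligible share of unknowns = 0.8065 × 31 = 25.00
Base = 125 + 25.00 = 150.00
RR4 = 56 / 150.00 = 0.3733

37.3%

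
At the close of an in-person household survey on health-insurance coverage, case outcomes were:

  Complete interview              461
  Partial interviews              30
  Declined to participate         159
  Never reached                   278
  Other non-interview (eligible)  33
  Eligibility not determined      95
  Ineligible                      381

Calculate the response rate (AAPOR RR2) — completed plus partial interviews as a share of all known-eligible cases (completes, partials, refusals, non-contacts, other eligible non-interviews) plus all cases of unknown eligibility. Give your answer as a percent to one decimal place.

46.5%

Num = 461 + 30 = 491
Denom = 461 + 30 + 159 + 278 + 33 + 95 = 1056
RR2 = 491 / 1056 = 0.4650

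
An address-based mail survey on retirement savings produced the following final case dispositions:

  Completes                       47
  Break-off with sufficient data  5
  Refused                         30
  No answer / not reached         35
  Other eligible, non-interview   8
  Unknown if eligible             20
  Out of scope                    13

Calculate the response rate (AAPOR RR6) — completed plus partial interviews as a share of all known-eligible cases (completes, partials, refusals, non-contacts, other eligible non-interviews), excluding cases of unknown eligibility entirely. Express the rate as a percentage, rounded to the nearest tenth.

Top: 47 + 5 = 52
Base: 47 + 5 + 30 + 35 + 8 = 125
RR6 = 52 / 125 = 0.4160

41.6%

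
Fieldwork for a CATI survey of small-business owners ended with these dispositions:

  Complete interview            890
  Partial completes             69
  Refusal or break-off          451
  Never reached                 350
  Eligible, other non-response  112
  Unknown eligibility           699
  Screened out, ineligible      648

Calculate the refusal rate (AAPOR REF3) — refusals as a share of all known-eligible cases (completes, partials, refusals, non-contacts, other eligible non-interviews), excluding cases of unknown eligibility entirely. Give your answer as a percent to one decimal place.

Num → 451
Denominator → 890 + 69 + 451 + 350 + 112 = 1872
REF3 = 451 / 1872 = 0.2409

24.1%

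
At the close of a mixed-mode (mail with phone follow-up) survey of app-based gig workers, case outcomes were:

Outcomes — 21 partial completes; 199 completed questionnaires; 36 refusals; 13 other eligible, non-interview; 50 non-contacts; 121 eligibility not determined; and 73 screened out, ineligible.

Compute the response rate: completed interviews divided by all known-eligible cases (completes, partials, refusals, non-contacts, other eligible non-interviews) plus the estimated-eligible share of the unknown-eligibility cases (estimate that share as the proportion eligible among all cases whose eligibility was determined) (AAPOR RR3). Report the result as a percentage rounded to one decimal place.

Num → 199
Determined eligible → 199 + 21 + 36 + 50 + 13 = 319
e = 319 / (319 + 73) = 319 / 392 = 0.8138
e × U → 0.8138 × 121 = 98.47
Denom → 319 + 98.47 = 417.47
RR3 = 199 / 417.47 = 0.4767

47.7%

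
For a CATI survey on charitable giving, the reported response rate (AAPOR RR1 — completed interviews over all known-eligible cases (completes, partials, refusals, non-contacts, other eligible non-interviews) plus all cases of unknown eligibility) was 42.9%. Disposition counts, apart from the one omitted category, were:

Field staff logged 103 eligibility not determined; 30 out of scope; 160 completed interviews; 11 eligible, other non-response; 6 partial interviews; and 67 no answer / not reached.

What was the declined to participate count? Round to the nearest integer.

RR1 = 160 / D = 0.429
D = 160 / 0.429 = 373.0
Remaining denominator categories sum to 347
declined to participate = 373.0 − 347 ≈ 26

26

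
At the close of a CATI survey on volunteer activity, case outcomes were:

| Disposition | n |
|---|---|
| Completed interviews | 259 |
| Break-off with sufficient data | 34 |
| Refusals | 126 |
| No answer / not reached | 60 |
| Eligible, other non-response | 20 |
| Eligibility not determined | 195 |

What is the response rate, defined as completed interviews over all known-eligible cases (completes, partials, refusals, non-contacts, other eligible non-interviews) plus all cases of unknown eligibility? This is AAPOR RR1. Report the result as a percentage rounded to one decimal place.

37.3%

Numerator → 259
Denom → 259 + 34 + 126 + 60 + 20 + 195 = 694
RR1 = 259 / 694 = 0.3732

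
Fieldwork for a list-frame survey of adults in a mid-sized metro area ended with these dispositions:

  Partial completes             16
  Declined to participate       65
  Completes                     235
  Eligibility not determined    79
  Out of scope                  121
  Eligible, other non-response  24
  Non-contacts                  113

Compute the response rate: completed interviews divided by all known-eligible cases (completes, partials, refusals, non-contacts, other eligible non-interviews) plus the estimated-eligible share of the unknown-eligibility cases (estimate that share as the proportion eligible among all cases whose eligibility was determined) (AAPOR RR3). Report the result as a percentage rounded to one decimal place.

45.6%

Top = 235
Eligible (known) = 235 + 16 + 65 + 113 + 24 = 453
e = 453 / (453 + 121) = 453 / 574 = 0.7892
Eligible share of unknowns = 0.7892 × 79 = 62.35
Denom = 453 + 62.35 = 515.35
RR3 = 235 / 515.35 = 0.4560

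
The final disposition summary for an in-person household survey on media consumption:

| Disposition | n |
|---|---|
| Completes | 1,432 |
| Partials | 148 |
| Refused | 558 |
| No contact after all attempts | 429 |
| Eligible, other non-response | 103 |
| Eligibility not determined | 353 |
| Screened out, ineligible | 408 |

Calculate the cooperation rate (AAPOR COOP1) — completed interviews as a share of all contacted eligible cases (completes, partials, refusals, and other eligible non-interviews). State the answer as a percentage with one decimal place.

Num = 1432
Denominator = 1432 + 148 + 558 + 103 = 2241
COOP1 = 1432 / 2241 = 0.6390

63.9%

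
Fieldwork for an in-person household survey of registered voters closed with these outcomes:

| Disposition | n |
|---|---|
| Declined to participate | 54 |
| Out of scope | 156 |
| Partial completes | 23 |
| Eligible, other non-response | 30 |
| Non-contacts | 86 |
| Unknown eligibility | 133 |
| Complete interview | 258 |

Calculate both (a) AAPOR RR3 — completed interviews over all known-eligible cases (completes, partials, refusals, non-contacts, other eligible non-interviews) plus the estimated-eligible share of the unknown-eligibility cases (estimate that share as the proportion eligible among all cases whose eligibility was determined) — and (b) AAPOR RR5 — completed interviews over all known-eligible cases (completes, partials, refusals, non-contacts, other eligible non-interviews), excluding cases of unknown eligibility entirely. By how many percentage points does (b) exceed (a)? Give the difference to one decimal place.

Top → 258
Determined eligible → 258 + 23 + 54 + 86 + 30 = 451
e = 451 / (451 + 156) = 451 / 607 = 0.7430
Estimated eligible among unknowns → 0.7430 × 133 = 98.82
Denominator → 451 + 98.82 = 549.82
RR3 = 258 / 549.82 = 0.4692
Denominator → 258 + 23 + 54 + 86 + 30 = 451
RR5 = 258 / 451 = 0.5721
Difference = 57.21 − 46.92 = 10.29 percentage points

10.3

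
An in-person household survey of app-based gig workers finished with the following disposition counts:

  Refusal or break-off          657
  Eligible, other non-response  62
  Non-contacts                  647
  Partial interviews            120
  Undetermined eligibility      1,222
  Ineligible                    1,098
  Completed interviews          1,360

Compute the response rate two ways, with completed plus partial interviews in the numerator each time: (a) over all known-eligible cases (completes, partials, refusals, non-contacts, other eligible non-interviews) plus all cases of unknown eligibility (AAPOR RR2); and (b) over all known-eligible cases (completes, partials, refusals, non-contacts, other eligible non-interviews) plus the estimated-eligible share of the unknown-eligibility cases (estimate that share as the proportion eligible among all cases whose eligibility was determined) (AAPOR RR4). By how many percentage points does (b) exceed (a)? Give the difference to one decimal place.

Top = 1360 + 120 = 1480
Denominator = 1360 + 120 + 657 + 647 + 62 + 1222 = 4068
RR2 = 1480 / 4068 = 0.3638
Known eligible = 1360 + 120 + 657 + 647 + 62 = 2846
e = 2846 / (2846 + 1098) = 2846 / 3944 = 0.7216
Estimated eligible among unknowns = 0.7216 × 1222 = 881.80
Denominator = 2846 + 881.80 = 3727.80
RR4 = 1480 / 3727.80 = 0.3970
Difference = 39.70 − 36.38 = 3.32 percentage points

3.3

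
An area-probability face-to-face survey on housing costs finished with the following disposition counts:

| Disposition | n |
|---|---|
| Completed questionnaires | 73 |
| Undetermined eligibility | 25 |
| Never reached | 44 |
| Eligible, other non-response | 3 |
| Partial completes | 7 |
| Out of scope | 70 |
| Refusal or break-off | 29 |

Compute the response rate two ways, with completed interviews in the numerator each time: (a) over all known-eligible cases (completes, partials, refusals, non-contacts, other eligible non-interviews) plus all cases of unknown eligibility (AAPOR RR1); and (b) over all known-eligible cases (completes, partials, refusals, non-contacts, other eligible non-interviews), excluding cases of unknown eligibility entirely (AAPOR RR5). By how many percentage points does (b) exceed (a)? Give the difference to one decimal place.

Numerator = 73
Denom = 73 + 7 + 29 + 44 + 3 + 25 = 181
RR1 = 73 / 181 = 0.4033
Denom = 73 + 7 + 29 + 44 + 3 = 156
RR5 = 73 / 156 = 0.4679
Difference = 46.79 − 40.33 = 6.46 percentage points

6.5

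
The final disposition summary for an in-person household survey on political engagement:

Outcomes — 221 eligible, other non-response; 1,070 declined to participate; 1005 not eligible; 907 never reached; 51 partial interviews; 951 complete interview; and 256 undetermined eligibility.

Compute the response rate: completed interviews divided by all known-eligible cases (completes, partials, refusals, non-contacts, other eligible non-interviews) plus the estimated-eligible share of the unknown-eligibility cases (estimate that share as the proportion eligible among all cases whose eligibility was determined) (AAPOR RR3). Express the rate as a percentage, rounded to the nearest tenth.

28.0%

Numerator = 951
Eligible (known) = 951 + 51 + 1070 + 907 + 221 = 3200
e = 3200 / (3200 + 1005) = 3200 / 4205 = 0.7610
Eligible share of unknowns = 0.7610 × 256 = 194.82
Denominator = 3200 + 194.82 = 3394.82
RR3 = 951 / 3394.82 = 0.2801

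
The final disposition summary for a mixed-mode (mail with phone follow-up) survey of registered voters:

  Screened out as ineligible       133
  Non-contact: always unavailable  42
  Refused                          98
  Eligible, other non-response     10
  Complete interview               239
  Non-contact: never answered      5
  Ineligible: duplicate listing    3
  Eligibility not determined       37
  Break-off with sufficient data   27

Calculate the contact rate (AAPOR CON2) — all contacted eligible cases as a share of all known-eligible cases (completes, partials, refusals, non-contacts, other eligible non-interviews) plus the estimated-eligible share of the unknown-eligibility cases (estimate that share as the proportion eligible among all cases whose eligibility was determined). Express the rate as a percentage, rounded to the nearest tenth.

No answer / not reached = 5 + 42 = 47
Not eligible = 133 + 3 = 136
Num → 239 + 27 + 98 + 10 = 374
Known eligible → 239 + 27 + 98 + 47 + 10 = 421
e = 421 / (421 + 136) = 421 / 557 = 0.7558
e × U → 0.7558 × 37 = 27.96
Denom → 421 + 27.96 = 448.96
CON2 = 374 / 448.96 = 0.8330

83.3%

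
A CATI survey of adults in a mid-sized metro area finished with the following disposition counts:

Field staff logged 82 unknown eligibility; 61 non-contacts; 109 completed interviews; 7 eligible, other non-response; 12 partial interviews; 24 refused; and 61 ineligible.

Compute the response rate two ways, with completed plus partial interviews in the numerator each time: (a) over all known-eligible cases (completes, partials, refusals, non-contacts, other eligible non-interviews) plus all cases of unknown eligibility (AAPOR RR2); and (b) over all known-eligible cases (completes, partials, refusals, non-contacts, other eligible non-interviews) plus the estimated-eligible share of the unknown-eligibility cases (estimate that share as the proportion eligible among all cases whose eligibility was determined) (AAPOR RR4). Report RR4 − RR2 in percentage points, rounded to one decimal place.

2.7

Num = 109 + 12 = 121
Denom = 109 + 12 + 24 + 61 + 7 + 82 = 295
RR2 = 121 / 295 = 0.4102
Known eligible = 109 + 12 + 24 + 61 + 7 = 213
e = 213 / (213 + 61) = 213 / 274 = 0.7774
e × U = 0.7774 × 82 = 63.75
Denom = 213 + 63.75 = 276.75
RR4 = 121 / 276.75 = 0.4372
Difference = 43.72 − 41.02 = 2.70 percentage points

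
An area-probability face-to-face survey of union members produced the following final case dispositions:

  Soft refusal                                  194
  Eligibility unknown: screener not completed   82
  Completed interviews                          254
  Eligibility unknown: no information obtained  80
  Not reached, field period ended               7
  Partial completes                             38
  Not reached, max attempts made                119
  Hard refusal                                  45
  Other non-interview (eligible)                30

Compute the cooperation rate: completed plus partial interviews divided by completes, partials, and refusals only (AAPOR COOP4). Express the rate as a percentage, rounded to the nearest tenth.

Refusal or break-off = 45 + 194 = 239
No contact after all attempts = 7 + 119 = 126
Unknown eligibility = 82 + 80 = 162
Top: 254 + 38 = 292
Base: 254 + 38 + 239 = 531
COOP4 = 292 / 531 = 0.5499

55.0%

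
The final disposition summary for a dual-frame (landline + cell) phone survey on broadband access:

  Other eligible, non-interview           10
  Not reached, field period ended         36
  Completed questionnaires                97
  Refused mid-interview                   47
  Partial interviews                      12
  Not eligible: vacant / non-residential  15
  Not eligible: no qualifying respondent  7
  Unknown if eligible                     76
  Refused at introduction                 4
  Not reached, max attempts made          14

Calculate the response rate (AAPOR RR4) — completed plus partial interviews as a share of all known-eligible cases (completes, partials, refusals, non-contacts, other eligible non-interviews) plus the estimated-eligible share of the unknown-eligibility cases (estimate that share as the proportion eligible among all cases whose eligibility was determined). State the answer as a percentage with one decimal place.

37.7%

Refusals = 4 + 47 = 51
Non-contacts = 36 + 14 = 50
Out of scope = 7 + 15 = 22
Numerator: 97 + 12 = 109
Known eligible: 97 + 12 + 51 + 50 + 10 = 220
e = 220 / (220 + 22) = 220 / 242 = 0.9091
Eligible share of unknowns: 0.9091 × 76 = 69.09
Denominator: 220 + 69.09 = 289.09
RR4 = 109 / 289.09 = 0.3770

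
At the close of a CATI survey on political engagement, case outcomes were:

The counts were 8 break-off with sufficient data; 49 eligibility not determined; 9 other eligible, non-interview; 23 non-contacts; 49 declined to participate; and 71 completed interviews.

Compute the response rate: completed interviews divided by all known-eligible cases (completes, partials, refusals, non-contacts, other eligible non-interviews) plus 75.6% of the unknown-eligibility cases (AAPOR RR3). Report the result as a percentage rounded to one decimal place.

36.0%

Top = 71
Determined eligible = 71 + 8 + 49 + 23 + 9 = 160
Estimated eligible among unknowns = 0.7560 × 49 = 37.04
Base = 160 + 37.04 = 197.04
RR3 = 71 / 197.04 = 0.3603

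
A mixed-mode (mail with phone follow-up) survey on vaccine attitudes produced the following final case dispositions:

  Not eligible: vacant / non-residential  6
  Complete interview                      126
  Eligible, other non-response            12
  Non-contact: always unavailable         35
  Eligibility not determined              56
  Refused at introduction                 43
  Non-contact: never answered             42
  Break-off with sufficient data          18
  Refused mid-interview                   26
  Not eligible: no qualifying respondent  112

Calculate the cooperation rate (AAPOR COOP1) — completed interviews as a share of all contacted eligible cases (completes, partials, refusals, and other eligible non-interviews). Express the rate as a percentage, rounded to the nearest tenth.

56.0%

Refused = 43 + 26 = 69
Non-contacts = 42 + 35 = 77
Ineligible = 112 + 6 = 118
Numerator: 126
Denom: 126 + 18 + 69 + 12 = 225
COOP1 = 126 / 225 = 0.5600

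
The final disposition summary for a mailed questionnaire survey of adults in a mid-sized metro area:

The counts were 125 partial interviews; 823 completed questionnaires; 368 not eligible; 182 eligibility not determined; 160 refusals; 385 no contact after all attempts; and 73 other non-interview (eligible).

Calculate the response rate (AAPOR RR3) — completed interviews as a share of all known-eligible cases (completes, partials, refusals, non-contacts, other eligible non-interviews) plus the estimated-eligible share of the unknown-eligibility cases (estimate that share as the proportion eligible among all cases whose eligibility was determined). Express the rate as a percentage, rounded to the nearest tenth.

Numerator: 823
Determined eligible: 823 + 125 + 160 + 385 + 73 = 1566
e = 1566 / (1566 + 368) = 1566 / 1934 = 0.8097
e × U: 0.8097 × 182 = 147.37
Base: 1566 + 147.37 = 1713.37
RR3 = 823 / 1713.37 = 0.4803

48.0%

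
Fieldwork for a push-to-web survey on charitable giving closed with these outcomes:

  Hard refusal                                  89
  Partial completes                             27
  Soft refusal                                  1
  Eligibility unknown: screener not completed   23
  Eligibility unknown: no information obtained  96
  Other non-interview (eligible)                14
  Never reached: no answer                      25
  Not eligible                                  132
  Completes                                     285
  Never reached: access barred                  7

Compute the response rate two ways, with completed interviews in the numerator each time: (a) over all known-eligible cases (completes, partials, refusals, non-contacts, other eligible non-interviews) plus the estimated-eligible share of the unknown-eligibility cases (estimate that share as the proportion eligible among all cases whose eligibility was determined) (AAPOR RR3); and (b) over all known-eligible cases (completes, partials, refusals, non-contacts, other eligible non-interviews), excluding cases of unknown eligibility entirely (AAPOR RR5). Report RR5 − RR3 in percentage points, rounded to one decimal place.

Refused = 89 + 1 = 90
Non-contacts = 25 + 7 = 32
Unknown if eligible = 23 + 96 = 119
Num: 285
Known eligible: 285 + 27 + 90 + 32 + 14 = 448
e = 448 / (448 + 132) = 448 / 580 = 0.7724
e × U: 0.7724 × 119 = 91.92
Denominator: 448 + 91.92 = 539.92
RR3 = 285 / 539.92 = 0.5279
Denominator: 285 + 27 + 90 + 32 + 14 = 448
RR5 = 285 / 448 = 0.6362
Difference = 63.62 − 52.79 = 10.83 percentage points

10.8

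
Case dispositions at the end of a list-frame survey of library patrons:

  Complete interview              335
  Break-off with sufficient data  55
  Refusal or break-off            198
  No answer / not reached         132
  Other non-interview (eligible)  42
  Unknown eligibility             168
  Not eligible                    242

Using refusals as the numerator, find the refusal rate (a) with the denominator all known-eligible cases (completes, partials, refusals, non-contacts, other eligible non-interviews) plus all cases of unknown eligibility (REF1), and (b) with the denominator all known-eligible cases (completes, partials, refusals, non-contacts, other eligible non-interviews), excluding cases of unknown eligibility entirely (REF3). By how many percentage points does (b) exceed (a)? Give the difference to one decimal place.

Numerator → 198
Base → 335 + 55 + 198 + 132 + 42 + 168 = 930
REF1 = 198 / 930 = 0.2129
Base → 335 + 55 + 198 + 132 + 42 = 762
REF3 = 198 / 762 = 0.2598
Difference = 25.98 − 21.29 = 4.69 percentage points

4.7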